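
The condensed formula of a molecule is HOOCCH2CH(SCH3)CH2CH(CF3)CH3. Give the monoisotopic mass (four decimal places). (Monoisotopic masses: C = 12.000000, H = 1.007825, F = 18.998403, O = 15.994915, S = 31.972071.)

230.0588

Atom tally by fragment:
  HOOCCH2 → C:2 H:3 O:2
  CH(SCH3) → C:2 H:4 S:1
  CH2 → C:1 H:2
  CH(CF3) → C:2 H:1 F:3
  CH3 → C:1 H:3
Element totals:
  C: 8
  H: 13
  F: 3
  O: 2
  S: 1
Molecular formula: C8H13F3O2S.
  M = 8(12.0) + 13(1.007825) + 3(18.998403) + 2(15.994915) + 31.972071
    = 96.000000 + 13.101725 + 56.995209 + 31.989830 + 31.972071 = 230.058835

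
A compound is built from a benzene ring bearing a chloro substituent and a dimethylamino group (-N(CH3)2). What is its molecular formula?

C8H10ClN

Atom tally by fragment:
  benzene ring core → C:6 H:6
  (− 2 ring H displaced by substituents)
  + Cl → Cl:1
  + N(CH3)2 → N:1 C:2 H:6
Element totals:
  C: 8
  H: 10
  Cl: 1
  N: 1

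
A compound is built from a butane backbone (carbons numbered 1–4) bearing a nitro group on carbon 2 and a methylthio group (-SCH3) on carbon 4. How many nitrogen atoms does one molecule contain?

1

Atom tally by fragment:
  CH3 → C:1 H:3
  CH(NO2) → C:1 H:1 N:1 O:2
  CH2 → C:1 H:2
  CH2SCH3 → C:2 H:5 S:1
Element totals:
  C: 5
  H: 11
  N: 1
  O: 2
  S: 1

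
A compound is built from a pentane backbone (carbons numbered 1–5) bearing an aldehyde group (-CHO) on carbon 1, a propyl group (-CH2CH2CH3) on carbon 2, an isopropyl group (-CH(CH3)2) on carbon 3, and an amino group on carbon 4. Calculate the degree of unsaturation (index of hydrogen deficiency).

1

Atom tally by fragment:
  OHCCH2 → C:2 H:3 O:1
  CH(CH2CH2CH3) → C:4 H:8
  CH(CH(CH3)2) → C:4 H:8
  CH(NH2) → C:1 H:3 N:1
  CH3 → C:1 H:3
Element totals:
  C: 12
  H: 25
  N: 1
  O: 1
Molecular formula: C12H25NO.
DoU = (2C + 2 + N − H − X) / 2 = (2·12 + 2 + 1 − 25 − 0) / 2 = 1.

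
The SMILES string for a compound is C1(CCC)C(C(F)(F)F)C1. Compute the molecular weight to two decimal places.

Atom tally by fragment:
  cyclopropane ring core → C:3 H:6
  (− 2 ring H displaced by substituents)
  + CH2CH2CH3 → C:3 H:7
  + CF3 → C:1 F:3
Element totals:
  C: 7
  H: 11
  F: 3
Molecular formula: C7H11F3.
  M = 7(12.011) + 11(1.008) + 3(18.998)
    = 84.077 + 11.088 + 56.994 = 152.159

152.16 g/mol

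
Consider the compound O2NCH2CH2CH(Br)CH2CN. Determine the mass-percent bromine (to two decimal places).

Atom tally by fragment:
  O2NCH2 → C:1 H:2 N:1 O:2
  CH2 → C:1 H:2
  CH(Br) → C:1 H:1 Br:1
  CH2CN → C:2 H:2 N:1
Element totals:
  C: 5
  H: 7
  Br: 1
  N: 2
  O: 2
Molecular formula: C5H7BrN2O2.
Molar mass = 207.027 g/mol.
Mass from Br: 1 × 79.904 = 79.904 g/mol.
%Br = 79.904 / 207.027 × 100 = 38.60%.

38.60%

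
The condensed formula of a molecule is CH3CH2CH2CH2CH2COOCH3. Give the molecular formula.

C7H14O2

Atom tally by fragment:
  CH3 → C:1 H:3
  CH2 → C:1 H:2
  CH2 → C:1 H:2
  CH2 → C:1 H:2
  CH2COOCH3 → C:3 H:5 O:2
Element totals:
  C: 7
  H: 14
  O: 2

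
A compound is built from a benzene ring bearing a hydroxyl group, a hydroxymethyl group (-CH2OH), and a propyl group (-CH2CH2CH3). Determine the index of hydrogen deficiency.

Atom tally by fragment:
  benzene ring core → C:6 H:6
  (− 3 ring H displaced by substituents)
  + OH → O:1 H:1
  + CH2OH → C:1 H:3 O:1
  + CH2CH2CH3 → C:3 H:7
Element totals:
  C: 10
  H: 14
  O: 2
Molecular formula: C10H14O2.
DoU = (2C + 2 + N − H − X) / 2 = (2·10 + 2 + 0 − 14 − 0) / 2 = 4.

4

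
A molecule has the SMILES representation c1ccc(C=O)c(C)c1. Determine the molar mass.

120.15 g/mol

Atom tally by fragment:
  benzene ring core → C:6 H:6
  (− 2 ring H displaced by substituents)
  + CHO → C:1 H:1 O:1
  + CH3 → C:1 H:3
Element totals:
  C: 8
  H: 8
  O: 1
Molecular formula: C8H8O.
  M = 8(12.011) + 8(1.008) + 15.999
    = 96.088 + 8.064 + 15.999 = 120.151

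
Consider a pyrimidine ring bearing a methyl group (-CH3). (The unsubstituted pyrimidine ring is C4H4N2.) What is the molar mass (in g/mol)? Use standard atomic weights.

94.12 g/mol

Atom tally by fragment:
  pyrimidine ring core → C:4 H:4 N:2
  (− 1 ring H displaced by substituents)
  + CH3 → C:1 H:3
Element totals:
  C: 5
  H: 6
  N: 2
Molecular formula: C5H6N2.
  M = 5(12.011) + 6(1.008) + 2(14.007)
    = 60.055 + 6.048 + 28.014 = 94.117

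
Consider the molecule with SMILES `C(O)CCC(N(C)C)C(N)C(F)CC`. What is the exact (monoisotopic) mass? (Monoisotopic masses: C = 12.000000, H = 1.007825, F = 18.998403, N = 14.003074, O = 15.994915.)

Atom tally by fragment:
  HOCH2 → C:1 H:3 O:1
  CH2 → C:1 H:2
  CH2 → C:1 H:2
  CH(N(CH3)2) → C:3 H:7 N:1
  CH(NH2) → C:1 H:3 N:1
  CH(F) → C:1 H:1 F:1
  CH2 → C:1 H:2
  CH3 → C:1 H:3
Element totals:
  C: 10
  H: 23
  F: 1
  N: 2
  O: 1
Molecular formula: C10H23FN2O.
  M = 10(12.0) + 23(1.007825) + 18.998403 + 2(14.003074) + 15.994915
    = 120.000000 + 23.179975 + 18.998403 + 28.006148 + 15.994915 = 206.179441

206.1794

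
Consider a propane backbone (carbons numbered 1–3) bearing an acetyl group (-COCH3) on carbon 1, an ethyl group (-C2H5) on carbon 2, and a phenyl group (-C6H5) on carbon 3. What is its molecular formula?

C13H18O

Atom tally by fragment:
  CH3COCH2 → C:3 H:5 O:1
  CH(C2H5) → C:3 H:6
  CH2C6H5 → C:7 H:7
Element totals:
  C: 13
  H: 18
  O: 1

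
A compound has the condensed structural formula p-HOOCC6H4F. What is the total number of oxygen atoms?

2

Atom tally by fragment:
  benzene ring core → C:6 H:6
  (− 2 ring H displaced by substituents)
  + COOH → C:1 H:1 O:2
  + F → F:1
Element totals:
  C: 7
  H: 5
  F: 1
  O: 2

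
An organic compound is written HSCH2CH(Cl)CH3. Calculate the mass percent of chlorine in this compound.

Atom tally by fragment:
  HSCH2 → C:1 H:3 S:1
  CH(Cl) → C:1 H:1 Cl:1
  CH3 → C:1 H:3
Element totals:
  C: 3
  H: 7
  Cl: 1
  S: 1
Molecular formula: C3H7ClS.
Molar mass = 110.599 g/mol.
Mass from Cl: 1 × 35.45 = 35.450 g/mol.
%Cl = 35.450 / 110.599 × 100 = 32.05%.

32.05%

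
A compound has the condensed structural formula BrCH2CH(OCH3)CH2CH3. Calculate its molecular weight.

Element totals:
  C: 5
  H: 11
  Br: 1
  O: 1
Molecular formula: C5H11BrO.
  M = 5(12.011) + 11(1.008) + 79.904 + 15.999
    = 60.055 + 11.088 + 79.904 + 15.999 = 167.046

167.05 g/mol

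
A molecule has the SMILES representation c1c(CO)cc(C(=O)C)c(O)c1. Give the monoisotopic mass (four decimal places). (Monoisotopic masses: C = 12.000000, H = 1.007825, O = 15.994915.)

166.0630

Atom tally by fragment:
  benzene ring core → C:6 H:6
  (− 3 ring H displaced by substituents)
  + CH2OH → C:1 H:3 O:1
  + COCH3 → C:2 H:3 O:1
  + OH → O:1 H:1
Element totals:
  C: 9
  H: 10
  O: 3
Molecular formula: C9H10O3.
  M = 9(12.0) + 10(1.007825) + 3(15.994915)
    = 108.000000 + 10.078250 + 47.984745 = 166.062995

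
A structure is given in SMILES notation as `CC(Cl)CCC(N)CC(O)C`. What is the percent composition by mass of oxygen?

8.90%

Atom tally by fragment:
  CH3 → C:1 H:3
  CH(Cl) → C:1 H:1 Cl:1
  CH2 → C:1 H:2
  CH2 → C:1 H:2
  CH(NH2) → C:1 H:3 N:1
  CH2 → C:1 H:2
  CH(OH) → C:1 H:2 O:1
  CH3 → C:1 H:3
Element totals:
  C: 8
  H: 18
  Cl: 1
  N: 1
  O: 1
Molecular formula: C8H18ClNO.
Molar mass = 179.688 g/mol.
Mass from O: 1 × 15.999 = 15.999 g/mol.
%O = 15.999 / 179.688 × 100 = 8.90%.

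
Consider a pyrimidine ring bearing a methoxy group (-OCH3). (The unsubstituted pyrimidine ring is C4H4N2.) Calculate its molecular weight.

110.12 g/mol

Atom tally by fragment:
  pyrimidine ring core → C:4 H:4 N:2
  (− 1 ring H displaced by substituents)
  + OCH3 → C:1 H:3 O:1
Element totals:
  C: 5
  H: 6
  N: 2
  O: 1
Molecular formula: C5H6N2O.
  M = 5(12.011) + 6(1.008) + 2(14.007) + 15.999
    = 60.055 + 6.048 + 28.014 + 15.999 = 110.116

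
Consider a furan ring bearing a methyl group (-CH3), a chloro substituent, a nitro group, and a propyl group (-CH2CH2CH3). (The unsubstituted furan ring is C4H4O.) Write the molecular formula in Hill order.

C8H10ClNO3

Atom tally by fragment:
  furan ring core → C:4 H:4 O:1
  (− 4 ring H displaced by substituents)
  + CH3 → C:1 H:3
  + Cl → Cl:1
  + NO2 → N:1 O:2
  + CH2CH2CH3 → C:3 H:7
Element totals:
  C: 8
  H: 10
  Cl: 1
  N: 1
  O: 3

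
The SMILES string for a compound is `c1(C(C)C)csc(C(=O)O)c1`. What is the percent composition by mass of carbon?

Atom tally by fragment:
  thiophene ring core → C:4 H:4 S:1
  (− 2 ring H displaced by substituents)
  + CH(CH3)2 → C:3 H:7
  + COOH → C:1 H:1 O:2
Element totals:
  C: 8
  H: 10
  O: 2
  S: 1
Molecular formula: C8H10O2S.
Molar mass = 170.226 g/mol.
Mass from C: 8 × 12.011 = 96.088 g/mol.
%C = 96.088 / 170.226 × 100 = 56.45%.

56.45%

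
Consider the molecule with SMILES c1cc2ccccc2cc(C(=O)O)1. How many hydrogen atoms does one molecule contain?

8

Atom tally by fragment:
  naphthalene ring system core → C:10 H:8
  (− 1 ring H displaced by substituents)
  + COOH → C:1 H:1 O:2
Element totals:
  C: 11
  H: 8
  O: 2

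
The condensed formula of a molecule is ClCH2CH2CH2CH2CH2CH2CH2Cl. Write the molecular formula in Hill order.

Atom tally by fragment:
  ClCH2 → C:1 H:2 Cl:1
  CH2 → C:1 H:2
  CH2 → C:1 H:2
  CH2 → C:1 H:2
  CH2 → C:1 H:2
  CH2 → C:1 H:2
  CH2Cl → C:1 H:2 Cl:1
Element totals:
  C: 7
  H: 14
  Cl: 2

C7H14Cl2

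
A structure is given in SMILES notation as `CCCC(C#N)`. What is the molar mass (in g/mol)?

83.13 g/mol

Atom tally by fragment:
  CH3 → C:1 H:3
  CH2 → C:1 H:2
  CH2 → C:1 H:2
  CH2CN → C:2 H:2 N:1
Element totals:
  C: 5
  H: 9
  N: 1
Molecular formula: C5H9N.
  M = 5(12.011) + 9(1.008) + 14.007
    = 60.055 + 9.072 + 14.007 = 83.134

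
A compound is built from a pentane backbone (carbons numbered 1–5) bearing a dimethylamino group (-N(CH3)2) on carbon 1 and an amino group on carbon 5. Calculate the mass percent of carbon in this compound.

Atom tally by fragment:
  (CH3)2NCH2 → C:3 H:8 N:1
  CH2 → C:1 H:2
  CH2 → C:1 H:2
  CH2 → C:1 H:2
  CH2NH2 → C:1 H:4 N:1
Element totals:
  C: 7
  H: 18
  N: 2
Molecular formula: C7H18N2.
Molar mass = 130.235 g/mol.
Mass from C: 7 × 12.011 = 84.077 g/mol.
%C = 84.077 / 130.235 × 100 = 64.56%.

64.56%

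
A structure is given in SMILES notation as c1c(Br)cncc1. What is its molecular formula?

Atom tally by fragment:
  pyridine ring core → C:5 H:5 N:1
  (− 1 ring H displaced by substituents)
  + Br → Br:1
Element totals:
  C: 5
  H: 4
  Br: 1
  N: 1

C5H4BrN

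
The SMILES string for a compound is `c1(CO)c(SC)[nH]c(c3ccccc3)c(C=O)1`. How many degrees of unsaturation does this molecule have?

8

Atom tally by fragment:
  pyrrole ring core → C:4 H:5 N:1
  (− 4 ring H displaced by substituents)
  + CH2OH → C:1 H:3 O:1
  + SCH3 → C:1 H:3 S:1
  + C6H5 → C:6 H:5
  + CHO → C:1 H:1 O:1
Element totals:
  C: 13
  H: 13
  N: 1
  O: 2
  S: 1
Molecular formula: C13H13NO2S.
DoU = (2C + 2 + N − H − X) / 2 = (2·13 + 2 + 1 − 13 − 0) / 2 = 8.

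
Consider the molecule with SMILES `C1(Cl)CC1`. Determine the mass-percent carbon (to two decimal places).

47.09%

Atom tally by fragment:
  cyclopropane ring core → C:3 H:6
  (− 1 ring H displaced by substituents)
  + Cl → Cl:1
Element totals:
  C: 3
  H: 5
  Cl: 1
Molecular formula: C3H5Cl.
Molar mass = 76.523 g/mol.
Mass from C: 3 × 12.011 = 36.033 g/mol.
%C = 36.033 / 76.523 × 100 = 47.09%.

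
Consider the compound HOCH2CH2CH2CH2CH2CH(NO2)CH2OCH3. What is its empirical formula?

C8H17NO4

Atom tally by fragment:
  HOCH2CH2 → C:2 H:5 O:1
  CH2 → C:1 H:2
  CH2 → C:1 H:2
  CH2 → C:1 H:2
  CH(NO2) → C:1 H:1 N:1 O:2
  CH2OCH3 → C:2 H:5 O:1
Element totals:
  C: 8
  H: 17
  N: 1
  O: 4
Molecular formula: C8H17NO4.
gcd of subscripts (8, 17, 1, 4) = 1, so the empirical formula equals the molecular formula.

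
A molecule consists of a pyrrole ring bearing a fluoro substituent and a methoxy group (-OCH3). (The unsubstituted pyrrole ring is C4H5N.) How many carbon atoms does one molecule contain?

Atom tally by fragment:
  pyrrole ring core → C:4 H:5 N:1
  (− 2 ring H displaced by substituents)
  + F → F:1
  + OCH3 → C:1 H:3 O:1
Element totals:
  C: 5
  H: 6
  F: 1
  N: 1
  O: 1

5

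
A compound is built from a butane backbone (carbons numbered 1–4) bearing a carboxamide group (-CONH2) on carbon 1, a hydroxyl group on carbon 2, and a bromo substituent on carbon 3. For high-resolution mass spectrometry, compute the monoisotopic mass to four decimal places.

194.9895

Atom tally by fragment:
  H2NOCCH2 → C:2 H:4 O:1 N:1
  CH(OH) → C:1 H:2 O:1
  CH(Br) → C:1 H:1 Br:1
  CH3 → C:1 H:3
Element totals:
  C: 5
  H: 10
  Br: 1
  N: 1
  O: 2
Molecular formula: C5H10BrNO2.
  M = 5(12.0) + 10(1.007825) + 78.918338 + 14.003074 + 2(15.994915)
    = 60.000000 + 10.078250 + 78.918338 + 14.003074 + 31.989830 = 194.989492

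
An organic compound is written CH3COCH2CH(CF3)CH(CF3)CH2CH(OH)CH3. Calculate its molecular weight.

280.21 g/mol

Element totals:
  C: 10
  H: 14
  F: 6
  O: 2
Molecular formula: C10H14F6O2.
  M = 10(12.011) + 14(1.008) + 6(18.998) + 2(15.999)
    = 120.110 + 14.112 + 113.988 + 31.998 = 280.208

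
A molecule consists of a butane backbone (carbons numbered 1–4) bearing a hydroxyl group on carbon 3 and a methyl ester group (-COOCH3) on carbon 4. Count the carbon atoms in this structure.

6

Atom tally by fragment:
  CH3 → C:1 H:3
  CH2 → C:1 H:2
  CH(OH) → C:1 H:2 O:1
  CH2COOCH3 → C:3 H:5 O:2
Element totals:
  C: 6
  H: 12
  O: 3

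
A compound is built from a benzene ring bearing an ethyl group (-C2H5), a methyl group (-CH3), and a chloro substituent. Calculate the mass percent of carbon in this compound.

Atom tally by fragment:
  benzene ring core → C:6 H:6
  (− 3 ring H displaced by substituents)
  + C2H5 → C:2 H:5
  + CH3 → C:1 H:3
  + Cl → Cl:1
Element totals:
  C: 9
  H: 11
  Cl: 1
Molecular formula: C9H11Cl.
Molar mass = 154.637 g/mol.
Mass from C: 9 × 12.011 = 108.099 g/mol.
%C = 108.099 / 154.637 × 100 = 69.91%.

69.91%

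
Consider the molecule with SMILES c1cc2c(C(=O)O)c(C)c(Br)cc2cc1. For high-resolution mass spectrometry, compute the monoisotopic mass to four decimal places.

263.9786

Atom tally by fragment:
  naphthalene ring system core → C:10 H:8
  (− 3 ring H displaced by substituents)
  + COOH → C:1 H:1 O:2
  + CH3 → C:1 H:3
  + Br → Br:1
Element totals:
  C: 12
  H: 9
  Br: 1
  O: 2
Molecular formula: C12H9BrO2.
  M = 12(12.0) + 9(1.007825) + 78.918338 + 2(15.994915)
    = 144.000000 + 9.070425 + 78.918338 + 31.989830 = 263.978593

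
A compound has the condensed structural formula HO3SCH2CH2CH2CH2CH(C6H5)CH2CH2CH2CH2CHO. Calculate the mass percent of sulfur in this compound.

10.26%

Atom tally by fragment:
  HO3SCH2 → C:1 H:3 S:1 O:3
  CH2 → C:1 H:2
  CH2 → C:1 H:2
  CH2 → C:1 H:2
  CH(C6H5) → C:7 H:6
  CH2 → C:1 H:2
  CH2 → C:1 H:2
  CH2 → C:1 H:2
  CH2CHO → C:2 H:3 O:1
Element totals:
  C: 16
  H: 24
  O: 4
  S: 1
Molecular formula: C16H24O4S.
Molar mass = 312.424 g/mol.
Mass from S: 1 × 32.06 = 32.060 g/mol.
%S = 32.060 / 312.424 × 100 = 10.26%.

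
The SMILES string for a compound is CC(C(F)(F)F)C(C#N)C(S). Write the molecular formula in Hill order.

C6H8F3NS

Atom tally by fragment:
  CH3 → C:1 H:3
  CH(CF3) → C:2 H:1 F:3
  CH(CN) → C:2 H:1 N:1
  CH2SH → C:1 H:3 S:1
Element totals:
  C: 6
  H: 8
  F: 3
  N: 1
  S: 1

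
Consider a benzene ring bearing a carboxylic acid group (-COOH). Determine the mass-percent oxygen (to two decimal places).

Atom tally by fragment:
  benzene ring core → C:6 H:6
  (− 1 ring H displaced by substituents)
  + COOH → C:1 H:1 O:2
Element totals:
  C: 7
  H: 6
  O: 2
Molecular formula: C7H6O2.
Molar mass = 122.123 g/mol.
Mass from O: 2 × 15.999 = 31.998 g/mol.
%O = 31.998 / 122.123 × 100 = 26.20%.

26.20%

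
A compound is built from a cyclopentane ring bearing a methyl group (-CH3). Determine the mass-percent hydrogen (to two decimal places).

14.37%

Atom tally by fragment:
  cyclopentane ring core → C:5 H:10
  (− 1 ring H displaced by substituents)
  + CH3 → C:1 H:3
Element totals:
  C: 6
  H: 12
Molecular formula: C6H12.
Molar mass = 84.162 g/mol.
Mass from H: 12 × 1.008 = 12.096 g/mol.
%H = 12.096 / 84.162 × 100 = 14.37%.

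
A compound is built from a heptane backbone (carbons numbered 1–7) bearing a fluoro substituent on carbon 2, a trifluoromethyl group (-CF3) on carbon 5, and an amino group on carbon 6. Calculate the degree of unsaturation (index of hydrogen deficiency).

Atom tally by fragment:
  CH3 → C:1 H:3
  CH(F) → C:1 H:1 F:1
  CH2 → C:1 H:2
  CH2 → C:1 H:2
  CH(CF3) → C:2 H:1 F:3
  CH(NH2) → C:1 H:3 N:1
  CH3 → C:1 H:3
Element totals:
  C: 8
  H: 15
  F: 4
  N: 1
Molecular formula: C8H15F4N.
DoU = (2C + 2 + N − H − X) / 2 = (2·8 + 2 + 1 − 15 − 4) / 2 = 0.

0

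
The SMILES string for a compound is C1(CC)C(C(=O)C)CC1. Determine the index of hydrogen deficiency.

2

Atom tally by fragment:
  cyclobutane ring core → C:4 H:8
  (− 2 ring H displaced by substituents)
  + C2H5 → C:2 H:5
  + COCH3 → C:2 H:3 O:1
Element totals:
  C: 8
  H: 14
  O: 1
Molecular formula: C8H14O.
DoU = (2C + 2 + N − H − X) / 2 = (2·8 + 2 + 0 − 14 − 0) / 2 = 2.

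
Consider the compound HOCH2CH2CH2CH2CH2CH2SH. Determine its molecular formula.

C6H14OS

Atom tally by fragment:
  HOCH2CH2 → C:2 H:5 O:1
  CH2 → C:1 H:2
  CH2 → C:1 H:2
  CH2 → C:1 H:2
  CH2SH → C:1 H:3 S:1
Element totals:
  C: 6
  H: 14
  O: 1
  S: 1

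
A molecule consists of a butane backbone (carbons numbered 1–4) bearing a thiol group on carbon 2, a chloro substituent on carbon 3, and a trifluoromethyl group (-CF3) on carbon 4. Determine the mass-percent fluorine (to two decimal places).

29.59%

Atom tally by fragment:
  CH3 → C:1 H:3
  CH(SH) → C:1 H:2 S:1
  CH(Cl) → C:1 H:1 Cl:1
  CH2CF3 → C:2 H:2 F:3
Element totals:
  C: 5
  H: 8
  Cl: 1
  F: 3
  S: 1
Molecular formula: C5H8ClF3S.
Molar mass = 192.623 g/mol.
Mass from F: 3 × 18.998 = 56.994 g/mol.
%F = 56.994 / 192.623 × 100 = 29.59%.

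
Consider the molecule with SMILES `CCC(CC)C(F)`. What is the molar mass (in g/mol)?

104.17 g/mol

Atom tally by fragment:
  CH3 → C:1 H:3
  CH2 → C:1 H:2
  CH(C2H5) → C:3 H:6
  CH2F → C:1 H:2 F:1
Element totals:
  C: 6
  H: 13
  F: 1
Molecular formula: C6H13F.
  M = 6(12.011) + 13(1.008) + 18.998
    = 72.066 + 13.104 + 18.998 = 104.168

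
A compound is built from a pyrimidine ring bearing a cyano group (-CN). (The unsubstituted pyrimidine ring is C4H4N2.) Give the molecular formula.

C5H3N3

Atom tally by fragment:
  pyrimidine ring core → C:4 H:4 N:2
  (− 1 ring H displaced by substituents)
  + CN → C:1 N:1
Element totals:
  C: 5
  H: 3
  N: 3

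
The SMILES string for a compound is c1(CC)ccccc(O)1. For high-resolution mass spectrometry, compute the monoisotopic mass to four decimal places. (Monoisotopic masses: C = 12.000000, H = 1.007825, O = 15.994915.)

Atom tally by fragment:
  benzene ring core → C:6 H:6
  (− 2 ring H displaced by substituents)
  + C2H5 → C:2 H:5
  + OH → O:1 H:1
Element totals:
  C: 8
  H: 10
  O: 1
Molecular formula: C8H10O.
  M = 8(12.0) + 10(1.007825) + 15.994915
    = 96.000000 + 10.078250 + 15.994915 = 122.073165

122.0732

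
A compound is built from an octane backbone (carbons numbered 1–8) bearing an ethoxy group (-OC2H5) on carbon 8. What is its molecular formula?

Atom tally by fragment:
  CH3 → C:1 H:3
  CH2 → C:1 H:2
  CH2 → C:1 H:2
  CH2 → C:1 H:2
  CH2 → C:1 H:2
  CH2 → C:1 H:2
  CH2 → C:1 H:2
  CH2OC2H5 → C:3 H:7 O:1
Element totals:
  C: 10
  H: 22
  O: 1

C10H22O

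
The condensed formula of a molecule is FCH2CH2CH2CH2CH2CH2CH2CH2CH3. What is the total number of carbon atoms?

Atom tally by fragment:
  FCH2 → C:1 H:2 F:1
  CH2 → C:1 H:2
  CH2 → C:1 H:2
  CH2 → C:1 H:2
  CH2 → C:1 H:2
  CH2 → C:1 H:2
  CH2 → C:1 H:2
  CH2 → C:1 H:2
  CH3 → C:1 H:3
Element totals:
  C: 9
  H: 19
  F: 1

9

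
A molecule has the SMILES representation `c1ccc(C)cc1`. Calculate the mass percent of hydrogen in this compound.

8.75%

Atom tally by fragment:
  benzene ring core → C:6 H:6
  (− 1 ring H displaced by substituents)
  + CH3 → C:1 H:3
Element totals:
  C: 7
  H: 8
Molecular formula: C7H8.
Molar mass = 92.141 g/mol.
Mass from H: 8 × 1.008 = 8.064 g/mol.
%H = 8.064 / 92.141 × 100 = 8.75%.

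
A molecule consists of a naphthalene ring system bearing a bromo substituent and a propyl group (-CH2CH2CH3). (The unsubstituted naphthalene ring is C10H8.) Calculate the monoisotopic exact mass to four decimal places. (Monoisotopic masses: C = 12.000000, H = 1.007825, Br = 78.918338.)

Atom tally by fragment:
  naphthalene ring system core → C:10 H:8
  (− 2 ring H displaced by substituents)
  + Br → Br:1
  + CH2CH2CH3 → C:3 H:7
Element totals:
  C: 13
  H: 13
  Br: 1
Molecular formula: C13H13Br.
  M = 13(12.0) + 13(1.007825) + 78.918338
    = 156.000000 + 13.101725 + 78.918338 = 248.020063

248.0201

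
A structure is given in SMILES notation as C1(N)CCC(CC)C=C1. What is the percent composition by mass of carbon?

76.74%

Atom tally by fragment:
  cyclohexene ring core → C:6 H:10
  (− 2 ring H displaced by substituents)
  + NH2 → N:1 H:2
  + C2H5 → C:2 H:5
Element totals:
  C: 8
  H: 15
  N: 1
Molecular formula: C8H15N.
Molar mass = 125.215 g/mol.
Mass from C: 8 × 12.011 = 96.088 g/mol.
%C = 96.088 / 125.215 × 100 = 76.74%.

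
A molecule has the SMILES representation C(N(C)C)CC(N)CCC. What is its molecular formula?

Atom tally by fragment:
  (CH3)2NCH2 → C:3 H:8 N:1
  CH2 → C:1 H:2
  CH(NH2) → C:1 H:3 N:1
  CH2 → C:1 H:2
  CH2 → C:1 H:2
  CH3 → C:1 H:3
Element totals:
  C: 8
  H: 20
  N: 2

C8H20N2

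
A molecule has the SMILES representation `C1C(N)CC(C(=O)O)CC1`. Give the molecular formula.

Atom tally by fragment:
  cyclohexane ring core → C:6 H:12
  (− 2 ring H displaced by substituents)
  + NH2 → N:1 H:2
  + COOH → C:1 H:1 O:2
Element totals:
  C: 7
  H: 13
  N: 1
  O: 2

C7H13NO2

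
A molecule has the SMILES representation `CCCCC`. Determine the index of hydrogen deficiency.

Atom tally by fragment:
  CH3 → C:1 H:3
  CH2 → C:1 H:2
  CH2 → C:1 H:2
  CH2 → C:1 H:2
  CH3 → C:1 H:3
Element totals:
  C: 5
  H: 12
Molecular formula: C5H12.
DoU = (2C + 2 + N − H − X) / 2 = (2·5 + 2 + 0 − 12 − 0) / 2 = 0.

0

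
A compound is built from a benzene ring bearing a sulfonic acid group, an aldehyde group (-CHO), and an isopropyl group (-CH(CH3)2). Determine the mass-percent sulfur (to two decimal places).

Atom tally by fragment:
  benzene ring core → C:6 H:6
  (− 3 ring H displaced by substituents)
  + SO3H → S:1 O:3 H:1
  + CHO → C:1 H:1 O:1
  + CH(CH3)2 → C:3 H:7
Element totals:
  C: 10
  H: 12
  O: 4
  S: 1
Molecular formula: C10H12O4S.
Molar mass = 228.262 g/mol.
Mass from S: 1 × 32.06 = 32.060 g/mol.
%S = 32.060 / 228.262 × 100 = 14.05%.

14.05%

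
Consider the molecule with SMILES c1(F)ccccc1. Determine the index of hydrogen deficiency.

4

Atom tally by fragment:
  benzene ring core → C:6 H:6
  (− 1 ring H displaced by substituents)
  + F → F:1
Element totals:
  C: 6
  H: 5
  F: 1
Molecular formula: C6H5F.
DoU = (2C + 2 + N − H − X) / 2 = (2·6 + 2 + 0 − 5 − 1) / 2 = 4.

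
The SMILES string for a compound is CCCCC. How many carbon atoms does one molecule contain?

5

Atom tally by fragment:
  CH3 → C:1 H:3
  CH2 → C:1 H:2
  CH2 → C:1 H:2
  CH2 → C:1 H:2
  CH3 → C:1 H:3
Element totals:
  C: 5
  H: 12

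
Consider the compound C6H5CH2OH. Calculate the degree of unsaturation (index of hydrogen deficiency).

4

Atom tally by fragment:
  benzene ring core → C:6 H:6
  (− 1 ring H displaced by substituents)
  + CH2OH → C:1 H:3 O:1
Element totals:
  C: 7
  H: 8
  O: 1
Molecular formula: C7H8O.
DoU = (2C + 2 + N − H − X) / 2 = (2·7 + 2 + 0 − 8 − 0) / 2 = 4.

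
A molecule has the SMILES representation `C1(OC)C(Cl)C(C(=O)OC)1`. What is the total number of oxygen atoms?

Atom tally by fragment:
  cyclopropane ring core → C:3 H:6
  (− 3 ring H displaced by substituents)
  + OCH3 → C:1 H:3 O:1
  + Cl → Cl:1
  + COOCH3 → C:2 H:3 O:2
Element totals:
  C: 6
  H: 9
  Cl: 1
  O: 3

3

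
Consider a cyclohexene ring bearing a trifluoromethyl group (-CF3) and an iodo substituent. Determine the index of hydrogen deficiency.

2

Atom tally by fragment:
  cyclohexene ring core → C:6 H:10
  (− 2 ring H displaced by substituents)
  + CF3 → C:1 F:3
  + I → I:1
Element totals:
  C: 7
  H: 8
  F: 3
  I: 1
Molecular formula: C7H8F3I.
DoU = (2C + 2 + N − H − X) / 2 = (2·7 + 2 + 0 − 8 − 4) / 2 = 2.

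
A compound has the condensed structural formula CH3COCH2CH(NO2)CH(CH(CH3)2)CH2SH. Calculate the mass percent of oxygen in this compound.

21.89%

Atom tally by fragment:
  CH3COCH2 → C:3 H:5 O:1
  CH(NO2) → C:1 H:1 N:1 O:2
  CH(CH(CH3)2) → C:4 H:8
  CH2SH → C:1 H:3 S:1
Element totals:
  C: 9
  H: 17
  N: 1
  O: 3
  S: 1
Molecular formula: C9H17NO3S.
Molar mass = 219.299 g/mol.
Mass from O: 3 × 15.999 = 47.997 g/mol.
%O = 47.997 / 219.299 × 100 = 21.89%.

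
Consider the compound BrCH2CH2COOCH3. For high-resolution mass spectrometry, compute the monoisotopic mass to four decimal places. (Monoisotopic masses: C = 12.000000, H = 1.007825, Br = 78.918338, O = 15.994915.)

Atom tally by fragment:
  BrCH2 → C:1 H:2 Br:1
  CH2COOCH3 → C:3 H:5 O:2
Element totals:
  C: 4
  H: 7
  Br: 1
  O: 2
Molecular formula: C4H7BrO2.
  M = 4(12.0) + 7(1.007825) + 78.918338 + 2(15.994915)
    = 48.000000 + 7.054775 + 78.918338 + 31.989830 = 165.962943

165.9629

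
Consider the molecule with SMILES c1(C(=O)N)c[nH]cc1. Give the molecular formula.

Atom tally by fragment:
  pyrrole ring core → C:4 H:5 N:1
  (− 1 ring H displaced by substituents)
  + CONH2 → C:1 H:2 O:1 N:1
Element totals:
  C: 5
  H: 6
  N: 2
  O: 1

C5H6N2O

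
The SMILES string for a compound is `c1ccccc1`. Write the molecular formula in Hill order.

C6H6

Atom tally by fragment:
  benzene ring core → C:6 H:6
Element totals:
  C: 6
  H: 6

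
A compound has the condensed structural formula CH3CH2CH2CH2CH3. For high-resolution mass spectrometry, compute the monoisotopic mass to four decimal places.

72.0939

Element totals:
  C: 5
  H: 12
Molecular formula: C5H12.
  M = 5(12.0) + 12(1.007825)
    = 60.000000 + 12.093900 = 72.093900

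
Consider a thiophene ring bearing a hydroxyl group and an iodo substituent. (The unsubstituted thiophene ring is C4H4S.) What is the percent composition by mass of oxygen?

7.08%

Atom tally by fragment:
  thiophene ring core → C:4 H:4 S:1
  (− 2 ring H displaced by substituents)
  + OH → O:1 H:1
  + I → I:1
Element totals:
  C: 4
  H: 3
  I: 1
  O: 1
  S: 1
Molecular formula: C4H3IOS.
Molar mass = 226.031 g/mol.
Mass from O: 1 × 15.999 = 15.999 g/mol.
%O = 15.999 / 226.031 × 100 = 7.08%.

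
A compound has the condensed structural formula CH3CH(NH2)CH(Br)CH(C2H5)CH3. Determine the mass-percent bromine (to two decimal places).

41.16%

Atom tally by fragment:
  CH3 → C:1 H:3
  CH(NH2) → C:1 H:3 N:1
  CH(Br) → C:1 H:1 Br:1
  CH(C2H5) → C:3 H:6
  CH3 → C:1 H:3
Element totals:
  C: 7
  H: 16
  Br: 1
  N: 1
Molecular formula: C7H16BrN.
Molar mass = 194.116 g/mol.
Mass from Br: 1 × 79.904 = 79.904 g/mol.
%Br = 79.904 / 194.116 × 100 = 41.16%.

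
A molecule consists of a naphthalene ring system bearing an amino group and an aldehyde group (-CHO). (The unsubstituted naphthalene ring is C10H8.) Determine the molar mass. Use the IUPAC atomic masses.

Atom tally by fragment:
  naphthalene ring system core → C:10 H:8
  (− 2 ring H displaced by substituents)
  + NH2 → N:1 H:2
  + CHO → C:1 H:1 O:1
Element totals:
  C: 11
  H: 9
  N: 1
  O: 1
Molecular formula: C11H9NO.
  M = 11(12.011) + 9(1.008) + 14.007 + 15.999
    = 132.121 + 9.072 + 14.007 + 15.999 = 171.199

171.20 g/mol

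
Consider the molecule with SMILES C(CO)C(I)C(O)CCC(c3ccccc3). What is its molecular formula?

Atom tally by fragment:
  HOCH2CH2 → C:2 H:5 O:1
  CH(I) → C:1 H:1 I:1
  CH(OH) → C:1 H:2 O:1
  CH2 → C:1 H:2
  CH2 → C:1 H:2
  CH2C6H5 → C:7 H:7
Element totals:
  C: 13
  H: 19
  I: 1
  O: 2

C13H19IO2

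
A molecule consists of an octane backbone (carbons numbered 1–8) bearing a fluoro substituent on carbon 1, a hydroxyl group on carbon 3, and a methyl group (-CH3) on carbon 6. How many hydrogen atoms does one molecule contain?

19

Atom tally by fragment:
  FCH2 → C:1 H:2 F:1
  CH2 → C:1 H:2
  CH(OH) → C:1 H:2 O:1
  CH2 → C:1 H:2
  CH2 → C:1 H:2
  CH(CH3) → C:2 H:4
  CH2 → C:1 H:2
  CH3 → C:1 H:3
Element totals:
  C: 9
  H: 19
  F: 1
  O: 1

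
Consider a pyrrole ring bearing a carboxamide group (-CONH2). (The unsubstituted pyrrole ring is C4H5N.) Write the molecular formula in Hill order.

Atom tally by fragment:
  pyrrole ring core → C:4 H:5 N:1
  (− 1 ring H displaced by substituents)
  + CONH2 → C:1 H:2 O:1 N:1
Element totals:
  C: 5
  H: 6
  N: 2
  O: 1

C5H6N2O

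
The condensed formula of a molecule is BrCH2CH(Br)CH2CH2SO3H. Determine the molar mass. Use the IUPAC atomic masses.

295.97 g/mol

Element totals:
  C: 4
  H: 8
  Br: 2
  O: 3
  S: 1
Molecular formula: C4H8Br2O3S.
  M = 4(12.011) + 8(1.008) + 2(79.904) + 3(15.999) + 32.06
    = 48.044 + 8.064 + 159.808 + 47.997 + 32.060 = 295.973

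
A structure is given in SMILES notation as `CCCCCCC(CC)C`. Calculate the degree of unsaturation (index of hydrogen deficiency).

Atom tally by fragment:
  CH3 → C:1 H:3
  CH2 → C:1 H:2
  CH2 → C:1 H:2
  CH2 → C:1 H:2
  CH2 → C:1 H:2
  CH2 → C:1 H:2
  CH(C2H5) → C:3 H:6
  CH3 → C:1 H:3
Element totals:
  C: 10
  H: 22
Molecular formula: C10H22.
DoU = (2C + 2 + N − H − X) / 2 = (2·10 + 2 + 0 − 22 − 0) / 2 = 0.

0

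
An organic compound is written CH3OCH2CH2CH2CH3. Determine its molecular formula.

Atom tally by fragment:
  CH3OCH2 → C:2 H:5 O:1
  CH2 → C:1 H:2
  CH2 → C:1 H:2
  CH3 → C:1 H:3
Element totals:
  C: 5
  H: 12
  O: 1

C5H12O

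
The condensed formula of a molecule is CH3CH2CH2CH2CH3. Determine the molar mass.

Atom tally by fragment:
  CH3 → C:1 H:3
  CH2 → C:1 H:2
  CH2 → C:1 H:2
  CH2 → C:1 H:2
  CH3 → C:1 H:3
Element totals:
  C: 5
  H: 12
Molecular formula: C5H12.
  M = 5(12.011) + 12(1.008)
    = 60.055 + 12.096 = 72.151

72.15 g/mol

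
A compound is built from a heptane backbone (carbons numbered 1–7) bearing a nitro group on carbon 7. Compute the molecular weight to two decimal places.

145.20 g/mol

Atom tally by fragment:
  CH3 → C:1 H:3
  CH2 → C:1 H:2
  CH2 → C:1 H:2
  CH2 → C:1 H:2
  CH2 → C:1 H:2
  CH2 → C:1 H:2
  CH2NO2 → C:1 H:2 N:1 O:2
Element totals:
  C: 7
  H: 15
  N: 1
  O: 2
Molecular formula: C7H15NO2.
  M = 7(12.011) + 15(1.008) + 14.007 + 2(15.999)
    = 84.077 + 15.120 + 14.007 + 31.998 = 145.202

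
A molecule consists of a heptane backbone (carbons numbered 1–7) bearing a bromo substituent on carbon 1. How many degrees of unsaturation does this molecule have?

0

Atom tally by fragment:
  BrCH2 → C:1 H:2 Br:1
  CH2 → C:1 H:2
  CH2 → C:1 H:2
  CH2 → C:1 H:2
  CH2 → C:1 H:2
  CH2 → C:1 H:2
  CH3 → C:1 H:3
Element totals:
  C: 7
  H: 15
  Br: 1
Molecular formula: C7H15Br.
DoU = (2C + 2 + N − H − X) / 2 = (2·7 + 2 + 0 − 15 − 1) / 2 = 0.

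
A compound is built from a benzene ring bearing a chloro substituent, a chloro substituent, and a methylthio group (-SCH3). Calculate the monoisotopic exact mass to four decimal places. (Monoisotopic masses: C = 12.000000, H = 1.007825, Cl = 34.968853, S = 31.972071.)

191.9567

Atom tally by fragment:
  benzene ring core → C:6 H:6
  (− 3 ring H displaced by substituents)
  + Cl → Cl:1
  + Cl → Cl:1
  + SCH3 → C:1 H:3 S:1
Element totals:
  C: 7
  H: 6
  Cl: 2
  S: 1
Molecular formula: C7H6Cl2S.
  M = 7(12.0) + 6(1.007825) + 2(34.968853) + 31.972071
    = 84.000000 + 6.046950 + 69.937706 + 31.972071 = 191.956727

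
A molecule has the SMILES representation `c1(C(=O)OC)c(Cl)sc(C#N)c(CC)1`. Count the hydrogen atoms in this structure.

Atom tally by fragment:
  thiophene ring core → C:4 H:4 S:1
  (− 4 ring H displaced by substituents)
  + COOCH3 → C:2 H:3 O:2
  + Cl → Cl:1
  + CN → C:1 N:1
  + C2H5 → C:2 H:5
Element totals:
  C: 9
  H: 8
  Cl: 1
  N: 1
  O: 2
  S: 1

8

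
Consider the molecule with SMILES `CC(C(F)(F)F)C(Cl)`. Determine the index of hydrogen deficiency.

0

Atom tally by fragment:
  CH3 → C:1 H:3
  CH(CF3) → C:2 H:1 F:3
  CH2Cl → C:1 H:2 Cl:1
Element totals:
  C: 4
  H: 6
  Cl: 1
  F: 3
Molecular formula: C4H6ClF3.
DoU = (2C + 2 + N − H − X) / 2 = (2·4 + 2 + 0 − 6 − 4) / 2 = 0.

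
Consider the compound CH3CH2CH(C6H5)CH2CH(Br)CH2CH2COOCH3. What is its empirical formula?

Atom tally by fragment:
  CH3 → C:1 H:3
  CH2 → C:1 H:2
  CH(C6H5) → C:7 H:6
  CH2 → C:1 H:2
  CH(Br) → C:1 H:1 Br:1
  CH2 → C:1 H:2
  CH2COOCH3 → C:3 H:5 O:2
Element totals:
  C: 15
  H: 21
  Br: 1
  O: 2
Molecular formula: C15H21BrO2.
gcd of subscripts (1, 15, 21, 2) = 1, so the empirical formula equals the molecular formula.

C15H21BrO2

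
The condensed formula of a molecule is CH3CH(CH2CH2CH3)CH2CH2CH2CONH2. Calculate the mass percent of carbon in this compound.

Atom tally by fragment:
  CH3 → C:1 H:3
  CH(CH2CH2CH3) → C:4 H:8
  CH2 → C:1 H:2
  CH2 → C:1 H:2
  CH2CONH2 → C:2 H:4 O:1 N:1
Element totals:
  C: 9
  H: 19
  N: 1
  O: 1
Molecular formula: C9H19NO.
Molar mass = 157.257 g/mol.
Mass from C: 9 × 12.011 = 108.099 g/mol.
%C = 108.099 / 157.257 × 100 = 68.74%.

68.74%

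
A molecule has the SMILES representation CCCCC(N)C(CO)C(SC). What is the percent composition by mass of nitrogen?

Atom tally by fragment:
  CH3 → C:1 H:3
  CH2 → C:1 H:2
  CH2 → C:1 H:2
  CH2 → C:1 H:2
  CH(NH2) → C:1 H:3 N:1
  CH(CH2OH) → C:2 H:4 O:1
  CH2SCH3 → C:2 H:5 S:1
Element totals:
  C: 9
  H: 21
  N: 1
  O: 1
  S: 1
Molecular formula: C9H21NOS.
Molar mass = 191.333 g/mol.
Mass from N: 1 × 14.007 = 14.007 g/mol.
%N = 14.007 / 191.333 × 100 = 7.32%.

7.32%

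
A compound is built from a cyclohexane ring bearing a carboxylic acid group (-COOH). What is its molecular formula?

Atom tally by fragment:
  cyclohexane ring core → C:6 H:12
  (− 1 ring H displaced by substituents)
  + COOH → C:1 H:1 O:2
Element totals:
  C: 7
  H: 12
  O: 2

C7H12O2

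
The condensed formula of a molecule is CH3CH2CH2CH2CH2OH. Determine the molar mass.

88.15 g/mol

Element totals:
  C: 5
  H: 12
  O: 1
Molecular formula: C5H12O.
  M = 5(12.011) + 12(1.008) + 15.999
    = 60.055 + 12.096 + 15.999 = 88.150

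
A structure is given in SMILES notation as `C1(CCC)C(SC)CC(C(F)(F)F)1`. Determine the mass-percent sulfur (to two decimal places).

Atom tally by fragment:
  cyclobutane ring core → C:4 H:8
  (− 3 ring H displaced by substituents)
  + CH2CH2CH3 → C:3 H:7
  + SCH3 → C:1 H:3 S:1
  + CF3 → C:1 F:3
Element totals:
  C: 9
  H: 15
  F: 3
  S: 1
Molecular formula: C9H15F3S.
Molar mass = 212.273 g/mol.
Mass from S: 1 × 32.06 = 32.060 g/mol.
%S = 32.060 / 212.273 × 100 = 15.10%.

15.10%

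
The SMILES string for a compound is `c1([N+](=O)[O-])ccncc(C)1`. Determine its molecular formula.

C6H6N2O2

Atom tally by fragment:
  pyridine ring core → C:5 H:5 N:1
  (− 2 ring H displaced by substituents)
  + NO2 → N:1 O:2
  + CH3 → C:1 H:3
Element totals:
  C: 6
  H: 6
  N: 2
  O: 2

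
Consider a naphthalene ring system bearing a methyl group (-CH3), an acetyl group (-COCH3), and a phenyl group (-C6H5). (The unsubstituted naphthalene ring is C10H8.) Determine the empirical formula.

Atom tally by fragment:
  naphthalene ring system core → C:10 H:8
  (− 3 ring H displaced by substituents)
  + CH3 → C:1 H:3
  + COCH3 → C:2 H:3 O:1
  + C6H5 → C:6 H:5
Element totals:
  C: 19
  H: 16
  O: 1
Molecular formula: C19H16O.
gcd of subscripts (19, 16, 1) = 1, so the empirical formula equals the molecular formula.

C19H16O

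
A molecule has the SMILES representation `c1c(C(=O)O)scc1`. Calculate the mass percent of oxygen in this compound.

Atom tally by fragment:
  thiophene ring core → C:4 H:4 S:1
  (− 1 ring H displaced by substituents)
  + COOH → C:1 H:1 O:2
Element totals:
  C: 5
  H: 4
  O: 2
  S: 1
Molecular formula: C5H4O2S.
Molar mass = 128.145 g/mol.
Mass from O: 2 × 15.999 = 31.998 g/mol.
%O = 31.998 / 128.145 × 100 = 24.97%.

24.97%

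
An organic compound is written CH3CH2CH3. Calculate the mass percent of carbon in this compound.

Element totals:
  C: 3
  H: 8
Molecular formula: C3H8.
Molar mass = 44.097 g/mol.
Mass from C: 3 × 12.011 = 36.033 g/mol.
%C = 36.033 / 44.097 × 100 = 81.71%.

81.71%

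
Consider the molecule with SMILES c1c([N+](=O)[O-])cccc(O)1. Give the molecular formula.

Atom tally by fragment:
  benzene ring core → C:6 H:6
  (− 2 ring H displaced by substituents)
  + NO2 → N:1 O:2
  + OH → O:1 H:1
Element totals:
  C: 6
  H: 5
  N: 1
  O: 3

C6H5NO3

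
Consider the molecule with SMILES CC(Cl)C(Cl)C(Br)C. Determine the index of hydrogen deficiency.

Atom tally by fragment:
  CH3 → C:1 H:3
  CH(Cl) → C:1 H:1 Cl:1
  CH(Cl) → C:1 H:1 Cl:1
  CH(Br) → C:1 H:1 Br:1
  CH3 → C:1 H:3
Element totals:
  C: 5
  H: 9
  Br: 1
  Cl: 2
Molecular formula: C5H9BrCl2.
DoU = (2C + 2 + N − H − X) / 2 = (2·5 + 2 + 0 − 9 − 3) / 2 = 0.

0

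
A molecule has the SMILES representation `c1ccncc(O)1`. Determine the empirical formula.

C5H5NO

Atom tally by fragment:
  pyridine ring core → C:5 H:5 N:1
  (− 1 ring H displaced by substituents)
  + OH → O:1 H:1
Element totals:
  C: 5
  H: 5
  N: 1
  O: 1
Molecular formula: C5H5NO.
gcd of subscripts (5, 5, 1, 1) = 1, so the empirical formula equals the molecular formula.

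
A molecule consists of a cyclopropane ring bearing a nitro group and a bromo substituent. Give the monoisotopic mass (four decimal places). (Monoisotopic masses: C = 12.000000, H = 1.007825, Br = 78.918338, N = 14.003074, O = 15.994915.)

164.9425

Atom tally by fragment:
  cyclopropane ring core → C:3 H:6
  (− 2 ring H displaced by substituents)
  + NO2 → N:1 O:2
  + Br → Br:1
Element totals:
  C: 3
  H: 4
  Br: 1
  N: 1
  O: 2
Molecular formula: C3H4BrNO2.
  M = 3(12.0) + 4(1.007825) + 78.918338 + 14.003074 + 2(15.994915)
    = 36.000000 + 4.031300 + 78.918338 + 14.003074 + 31.989830 = 164.942542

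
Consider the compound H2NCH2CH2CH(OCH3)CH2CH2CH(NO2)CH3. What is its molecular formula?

C8H18N2O3

Element totals:
  C: 8
  H: 18
  N: 2
  O: 3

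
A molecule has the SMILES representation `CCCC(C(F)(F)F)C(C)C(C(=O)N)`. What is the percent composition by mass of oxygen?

Atom tally by fragment:
  CH3 → C:1 H:3
  CH2 → C:1 H:2
  CH2 → C:1 H:2
  CH(CF3) → C:2 H:1 F:3
  CH(CH3) → C:2 H:4
  CH2CONH2 → C:2 H:4 O:1 N:1
Element totals:
  C: 9
  H: 16
  F: 3
  N: 1
  O: 1
Molecular formula: C9H16F3NO.
Molar mass = 211.227 g/mol.
Mass from O: 1 × 15.999 = 15.999 g/mol.
%O = 15.999 / 211.227 × 100 = 7.57%.

7.57%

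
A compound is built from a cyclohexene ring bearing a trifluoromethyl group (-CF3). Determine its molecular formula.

Atom tally by fragment:
  cyclohexene ring core → C:6 H:10
  (− 1 ring H displaced by substituents)
  + CF3 → C:1 F:3
Element totals:
  C: 7
  H: 9
  F: 3

C7H9F3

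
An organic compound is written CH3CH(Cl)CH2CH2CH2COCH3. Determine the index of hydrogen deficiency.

Atom tally by fragment:
  CH3 → C:1 H:3
  CH(Cl) → C:1 H:1 Cl:1
  CH2 → C:1 H:2
  CH2 → C:1 H:2
  CH2COCH3 → C:3 H:5 O:1
Element totals:
  C: 7
  H: 13
  Cl: 1
  O: 1
Molecular formula: C7H13ClO.
DoU = (2C + 2 + N − H − X) / 2 = (2·7 + 2 + 0 − 13 − 1) / 2 = 1.

1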